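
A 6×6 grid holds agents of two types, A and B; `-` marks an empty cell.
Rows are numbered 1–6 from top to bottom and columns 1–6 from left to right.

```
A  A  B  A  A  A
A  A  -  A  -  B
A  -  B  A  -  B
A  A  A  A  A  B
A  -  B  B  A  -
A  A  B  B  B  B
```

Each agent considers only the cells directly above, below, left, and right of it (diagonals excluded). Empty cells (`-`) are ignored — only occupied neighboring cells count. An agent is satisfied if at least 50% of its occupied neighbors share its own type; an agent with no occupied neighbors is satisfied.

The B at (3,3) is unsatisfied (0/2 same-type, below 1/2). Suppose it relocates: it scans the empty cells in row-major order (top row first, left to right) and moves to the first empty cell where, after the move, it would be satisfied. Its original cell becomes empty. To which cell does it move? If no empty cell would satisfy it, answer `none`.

Vacating (3,3). Empty cells in order:
  (2,3): 1/3 same-type → still unsatisfied.
  (2,5): 1/3 same-type → still unsatisfied.
  (3,2): 0/3 same-type → still unsatisfied.
  (3,5): 1/3 same-type → still unsatisfied.
  (5,2): 1/4 same-type → still unsatisfied.
  (5,6): 2/3 same-type → satisfied — stop here.

(5,6)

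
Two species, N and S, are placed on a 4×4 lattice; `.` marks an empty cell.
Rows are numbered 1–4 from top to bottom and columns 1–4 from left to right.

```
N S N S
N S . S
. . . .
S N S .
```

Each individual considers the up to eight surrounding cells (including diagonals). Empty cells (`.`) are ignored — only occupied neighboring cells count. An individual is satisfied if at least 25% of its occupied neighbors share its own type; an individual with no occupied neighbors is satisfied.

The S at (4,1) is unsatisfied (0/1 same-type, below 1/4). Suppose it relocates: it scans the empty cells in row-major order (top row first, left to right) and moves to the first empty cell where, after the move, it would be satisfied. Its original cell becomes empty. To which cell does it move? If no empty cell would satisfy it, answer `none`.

Vacating (4,1). Empty cells in order:
  (2,3): 4/5 same-type → satisfied — stop here.

(2,3)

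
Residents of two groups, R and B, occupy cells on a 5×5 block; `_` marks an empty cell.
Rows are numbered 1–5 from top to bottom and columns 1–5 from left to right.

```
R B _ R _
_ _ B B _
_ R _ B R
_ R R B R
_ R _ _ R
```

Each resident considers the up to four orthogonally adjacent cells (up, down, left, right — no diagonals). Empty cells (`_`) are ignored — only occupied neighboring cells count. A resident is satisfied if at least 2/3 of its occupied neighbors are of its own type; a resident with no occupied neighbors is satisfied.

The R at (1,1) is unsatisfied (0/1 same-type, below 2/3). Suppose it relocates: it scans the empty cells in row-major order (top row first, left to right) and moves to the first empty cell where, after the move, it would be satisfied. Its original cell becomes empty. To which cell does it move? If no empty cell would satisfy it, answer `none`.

(1,5)

Vacating (1,1). Empty cells in order:
  (1,3): 1/3 same-type → still unsatisfied.
  (1,5): 1/1 same-type → satisfied — stop here.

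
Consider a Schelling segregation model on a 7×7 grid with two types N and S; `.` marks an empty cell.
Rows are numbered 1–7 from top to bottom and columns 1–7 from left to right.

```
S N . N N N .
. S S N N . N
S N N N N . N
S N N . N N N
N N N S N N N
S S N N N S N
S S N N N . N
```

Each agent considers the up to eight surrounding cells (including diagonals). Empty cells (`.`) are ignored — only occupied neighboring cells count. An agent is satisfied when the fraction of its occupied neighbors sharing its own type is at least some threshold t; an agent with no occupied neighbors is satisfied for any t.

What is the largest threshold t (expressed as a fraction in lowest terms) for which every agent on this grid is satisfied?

0/1

Row 1: (1,1)S 1/2 · (1,2)N 0/3 · (1,4)N 3/4 · (1,5)N 4/4 · (1,6)N 3/3
Row 2: (2,2)S 3/6 · (2,3)S 1/7 · (2,4)N 6/7 · (2,5)N 6/6 · (2,7)N 2/2
Row 3: (3,1)S 2/4 · (3,2)N 3/7 · (3,3)N 5/7 · (3,4)N 6/7 · (3,5)N 5/5 · (3,7)N 3/3
Row 4: (4,1)S 1/5 · (4,2)N 6/8 · (4,3)N 6/7 · (4,5)N 5/6 · (4,6)N 7/7 · (4,7)N 4/4
Row 5: (5,1)N 2/5 · (5,2)N 5/8 · (5,3)N 5/7 · (5,4)S 0/7 · (5,5)N 5/7 · (5,6)N 7/8 · (5,7)N 4/5
Row 6: (6,1)S 3/5 · (6,2)S 3/8 · (6,3)N 5/8 · (6,4)N 7/8 · (6,5)N 5/7 · (6,6)S 0/7 · (6,7)N 3/4
Row 7: (7,1)S 3/3 · (7,2)S 3/5 · (7,3)N 3/5 · (7,4)N 5/5 · (7,5)N 3/4 · (7,7)N 1/2
The smallest same-type fraction is 0/3 at (1,2), which reduces to 0/1. Any threshold above that leaves this agent unsatisfied.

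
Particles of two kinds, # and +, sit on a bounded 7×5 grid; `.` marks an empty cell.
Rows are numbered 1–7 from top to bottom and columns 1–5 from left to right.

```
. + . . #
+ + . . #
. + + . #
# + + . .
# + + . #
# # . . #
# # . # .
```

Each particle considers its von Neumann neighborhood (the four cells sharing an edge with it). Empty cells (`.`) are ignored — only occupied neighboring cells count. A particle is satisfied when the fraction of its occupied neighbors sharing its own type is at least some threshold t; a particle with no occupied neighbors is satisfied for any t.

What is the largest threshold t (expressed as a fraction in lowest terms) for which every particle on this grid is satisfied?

Row 1: (1,2)+ 1/1 · (1,5)# 1/1
Row 2: (2,1)+ 1/1 · (2,2)+ 3/3 · (2,5)# 2/2
Row 3: (3,2)+ 3/3 · (3,3)+ 2/2 · (3,5)# 1/1
Row 4: (4,1)# 1/2 · (4,2)+ 3/4 · (4,3)+ 3/3
Row 5: (5,1)# 2/3 · (5,2)+ 2/4 · (5,3)+ 2/2 · (5,5)# 1/1
Row 6: (6,1)# 3/3 · (6,2)# 2/3 · (6,5)# 1/1
Row 7: (7,1)# 2/2 · (7,2)# 2/2 · (7,4)# — no occupied neighbors
The smallest same-type fraction is 1/2 at (4,1), which reduces to 1/2. Any threshold above that leaves this particle unsatisfied.

1/2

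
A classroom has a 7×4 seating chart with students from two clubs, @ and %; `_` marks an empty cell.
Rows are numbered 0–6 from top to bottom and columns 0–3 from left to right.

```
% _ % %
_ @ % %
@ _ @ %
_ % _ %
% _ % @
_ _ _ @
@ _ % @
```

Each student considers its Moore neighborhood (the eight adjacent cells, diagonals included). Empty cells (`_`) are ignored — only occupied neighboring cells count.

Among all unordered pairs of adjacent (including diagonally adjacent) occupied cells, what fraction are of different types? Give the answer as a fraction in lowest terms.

7/15

Scan each occupied cell's neighbors to the right and below (and the two forward diagonals) so each pair is counted once.
From row 0: 2 unlike of 7 pairs (running 2/7).
From row 1: 3 unlike of 8 pairs (running 5/15).
From row 2: 4 unlike of 5 pairs (running 9/20).
From row 3: 1 unlike of 4 pairs (running 10/24).
From row 4: 2 unlike of 3 pairs (running 12/27).
From row 5: 1 unlike of 2 pairs (running 13/29).
From row 6: 1 unlike of 1 pairs (running 14/30).
Total adjacent occupied pairs: 30; unlike-type pairs: 14.
14/30 reduces to 7/15.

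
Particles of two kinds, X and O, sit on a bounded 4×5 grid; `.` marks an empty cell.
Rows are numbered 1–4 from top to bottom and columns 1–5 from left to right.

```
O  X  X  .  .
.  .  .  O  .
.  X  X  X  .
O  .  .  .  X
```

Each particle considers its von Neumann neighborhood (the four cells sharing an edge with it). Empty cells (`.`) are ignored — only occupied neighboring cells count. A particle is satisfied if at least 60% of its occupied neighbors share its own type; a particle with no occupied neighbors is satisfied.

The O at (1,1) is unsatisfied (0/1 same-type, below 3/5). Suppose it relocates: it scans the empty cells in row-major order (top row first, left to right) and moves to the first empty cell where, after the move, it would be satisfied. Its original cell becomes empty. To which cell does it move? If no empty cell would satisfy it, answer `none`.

Vacating (1,1). Empty cells in order:
  (1,4): 1/2 same-type → still unsatisfied.
  (1,5): 0/0 same-type → satisfied — stop here.

(1,5)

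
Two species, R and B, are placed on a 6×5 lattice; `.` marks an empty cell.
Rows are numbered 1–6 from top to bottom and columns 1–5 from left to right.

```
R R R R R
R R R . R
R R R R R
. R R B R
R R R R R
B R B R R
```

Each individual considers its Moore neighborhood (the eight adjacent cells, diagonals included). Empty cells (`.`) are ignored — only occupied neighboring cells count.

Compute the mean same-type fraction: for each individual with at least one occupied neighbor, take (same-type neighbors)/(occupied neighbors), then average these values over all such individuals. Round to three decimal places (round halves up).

0.797

(1,1)R 3/3
(1,2)R 5/5
(1,3)R 4/4
(1,4)R 4/4
(1,5)R 2/2
(2,1)R 5/5
(2,2)R 8/8
(2,3)R 7/7
(2,5)R 4/4
(3,1)R 4/4
(3,2)R 7/7
(3,3)R 6/7
(3,4)R 6/7
(3,5)R 3/4
(4,2)R 7/7
(4,3)R 7/8
(4,4)B 0/8
(4,5)R 4/5
(5,1)R 3/4
(5,2)R 5/7
(5,3)R 6/8
(5,4)R 6/8
(5,5)R 4/5
(6,1)B 0/3
(6,2)R 3/5
(6,3)B 0/5
(6,4)R 4/5
(6,5)R 3/3
Sum over 28 individuals: 3/3 + 5/5 + 4/4 + 4/4 + 2/2 + 5/5 + 8/8 + 7/7 + 4/4 + 4/4 + 7/7 + 6/7 + 6/7 + 3/4 + 7/7 + 7/8 + 0/8 + 4/5 + 3/4 + 5/7 + 6/8 + 6/8 + 4/5 + 0/3 + 3/5 + 0/5 + 4/5 + 3/3 = 1249/56; mean = 1249/56 ÷ 28 = 1249/1568 = 0.796556… → 0.797.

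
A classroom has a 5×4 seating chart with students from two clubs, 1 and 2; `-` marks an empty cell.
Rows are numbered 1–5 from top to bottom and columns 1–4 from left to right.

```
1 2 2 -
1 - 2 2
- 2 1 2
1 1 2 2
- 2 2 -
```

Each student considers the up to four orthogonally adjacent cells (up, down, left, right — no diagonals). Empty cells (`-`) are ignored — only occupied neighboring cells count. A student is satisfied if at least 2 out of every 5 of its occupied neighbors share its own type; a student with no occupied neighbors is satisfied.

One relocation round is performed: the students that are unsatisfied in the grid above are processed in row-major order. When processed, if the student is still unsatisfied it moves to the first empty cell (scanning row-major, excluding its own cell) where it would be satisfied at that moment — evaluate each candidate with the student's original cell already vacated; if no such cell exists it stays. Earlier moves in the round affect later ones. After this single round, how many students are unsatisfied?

0

Initially unsatisfied (in order): (3,2), (3,3), (4,2).
  (3,2) → (1,4).
  (3,3) → (3,1).
  (4,2) → (3,2).
Resulting grid:
1 2 2 2
1 - 2 2
1 1 - 2
1 - 2 2
- 2 2 -
All satisfied now.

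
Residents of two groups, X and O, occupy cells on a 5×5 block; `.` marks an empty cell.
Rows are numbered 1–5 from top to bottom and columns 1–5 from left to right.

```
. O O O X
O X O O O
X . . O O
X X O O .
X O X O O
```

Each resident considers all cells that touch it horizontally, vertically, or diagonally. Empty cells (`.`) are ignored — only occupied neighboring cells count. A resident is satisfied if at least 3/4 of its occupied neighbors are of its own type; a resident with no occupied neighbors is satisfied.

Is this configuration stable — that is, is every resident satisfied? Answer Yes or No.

Row 1: (1,2)O 3/4 satisfied · (1,3)O 4/5 satisfied · (1,4)O 4/5 satisfied · (1,5)X 0/3 not
Row 2: (2,1)O 1/3 not · (2,2)X 1/5 not · (2,3)O 5/6 satisfied · (2,4)O 6/7 satisfied · (2,5)O 4/5 satisfied
Row 3: (3,1)X 3/4 satisfied · (3,4)O 6/6 satisfied · (3,5)O 4/4 satisfied
Row 4: (4,1)X 3/4 satisfied · (4,2)X 4/6 not · (4,3)O 4/6 not · (4,4)O 5/6 satisfied
Row 5: (5,1)X 2/3 not · (5,2)O 1/5 not · (5,3)X 1/5 not · (5,4)O 3/4 satisfied · (5,5)O 2/2 satisfied
For instance (1,5) has only 0/3 same-type neighbors, below 3/4.

No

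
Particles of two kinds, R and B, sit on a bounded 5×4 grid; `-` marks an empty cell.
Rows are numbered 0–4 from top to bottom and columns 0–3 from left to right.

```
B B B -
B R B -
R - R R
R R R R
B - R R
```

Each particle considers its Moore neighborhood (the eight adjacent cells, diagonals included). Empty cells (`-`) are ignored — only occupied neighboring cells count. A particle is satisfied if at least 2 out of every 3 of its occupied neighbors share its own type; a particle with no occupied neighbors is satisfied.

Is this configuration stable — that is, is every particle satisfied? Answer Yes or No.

No

Row 0: (0,0)B 2/3 ✓ · (0,1)B 4/5 ✓ · (0,2)B 2/3 ✓
Row 1: (1,0)B 2/4 ✗ · (1,1)R 2/7 ✗ · (1,2)B 2/5 ✗
Row 2: (2,0)R 3/4 ✓ · (2,2)R 5/6 ✓ · (2,3)R 3/4 ✓
Row 3: (3,0)R 2/3 ✓ · (3,1)R 5/6 ✓ · (3,2)R 6/6 ✓ · (3,3)R 5/5 ✓
Row 4: (4,0)B 0/2 ✗ · (4,2)R 4/4 ✓ · (4,3)R 3/3 ✓
For instance (1,0) has only 2/4 same-type neighbors, below 2/3.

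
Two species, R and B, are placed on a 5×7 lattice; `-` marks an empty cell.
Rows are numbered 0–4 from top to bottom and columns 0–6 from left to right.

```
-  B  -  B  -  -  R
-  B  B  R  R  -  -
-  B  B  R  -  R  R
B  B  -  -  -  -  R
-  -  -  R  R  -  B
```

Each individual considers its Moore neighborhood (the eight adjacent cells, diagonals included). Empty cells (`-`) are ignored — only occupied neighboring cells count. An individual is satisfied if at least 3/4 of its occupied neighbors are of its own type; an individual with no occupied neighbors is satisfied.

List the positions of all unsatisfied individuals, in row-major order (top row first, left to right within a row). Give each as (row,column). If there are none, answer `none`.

Row 0: (0,1)B 2/2 ok · (0,3)B 1/3 unhappy · (0,6)R 0/0 ok
Row 1: (1,1)B 4/4 ok · (1,2)B 5/7 unhappy · (1,3)R 2/5 unhappy · (1,4)R 3/4 ok
Row 2: (2,1)B 5/5 ok · (2,2)B 4/6 unhappy · (2,3)R 2/4 unhappy · (2,5)R 3/3 ok · (2,6)R 2/2 ok
Row 3: (3,0)B 2/2 ok · (3,1)B 3/3 ok · (3,6)R 2/3 unhappy
Row 4: (4,3)R 1/1 ok · (4,4)R 1/1 ok · (4,6)B 0/1 unhappy

(0,3), (1,2), (1,3), (2,2), (2,3), (3,6), (4,6)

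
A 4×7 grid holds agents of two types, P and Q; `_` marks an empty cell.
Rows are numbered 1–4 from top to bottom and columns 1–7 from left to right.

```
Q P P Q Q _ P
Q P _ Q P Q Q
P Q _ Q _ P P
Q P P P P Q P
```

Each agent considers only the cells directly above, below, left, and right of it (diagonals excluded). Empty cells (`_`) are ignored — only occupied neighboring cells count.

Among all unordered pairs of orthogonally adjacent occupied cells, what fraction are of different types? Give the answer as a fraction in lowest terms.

Scan each occupied cell's neighbors to the right and below so each pair is counted once.
From row 1: 4 unlike of 9 pairs (running 4/9).
From row 2: 7 unlike of 9 pairs (running 11/18).
From row 3: 5 unlike of 7 pairs (running 16/25).
From row 4: 3 unlike of 6 pairs (running 19/31).
Total adjacent occupied pairs: 31; unlike-type pairs: 19.
19/31 is already in lowest terms.

19/31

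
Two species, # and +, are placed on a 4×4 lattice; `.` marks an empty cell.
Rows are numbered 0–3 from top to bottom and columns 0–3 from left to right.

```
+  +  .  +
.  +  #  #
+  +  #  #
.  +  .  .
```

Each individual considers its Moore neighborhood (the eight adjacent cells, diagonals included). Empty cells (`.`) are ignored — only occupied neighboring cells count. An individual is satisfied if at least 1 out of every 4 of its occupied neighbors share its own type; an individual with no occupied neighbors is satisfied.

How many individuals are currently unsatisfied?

1

(0,0)+ 2/2 ok
(0,1)+ 2/3 ok
(0,3)+ 0/2 unhappy
(1,1)+ 4/6 ok
(1,2)# 3/7 ok
(1,3)# 3/4 ok
(2,0)+ 3/3 ok
(2,1)+ 3/5 ok
(2,2)# 3/6 ok
(2,3)# 3/3 ok
(3,1)+ 2/3 ok
Unsatisfied: (0,3) — 1 in total.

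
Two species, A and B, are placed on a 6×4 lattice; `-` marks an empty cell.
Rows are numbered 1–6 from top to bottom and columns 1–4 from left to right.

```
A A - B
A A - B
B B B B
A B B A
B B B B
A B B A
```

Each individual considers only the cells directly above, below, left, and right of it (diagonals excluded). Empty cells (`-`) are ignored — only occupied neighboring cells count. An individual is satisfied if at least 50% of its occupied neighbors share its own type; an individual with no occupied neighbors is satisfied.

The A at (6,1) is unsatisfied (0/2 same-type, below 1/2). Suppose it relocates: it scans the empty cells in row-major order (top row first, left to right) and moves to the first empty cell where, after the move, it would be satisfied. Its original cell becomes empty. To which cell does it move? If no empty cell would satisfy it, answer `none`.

Vacating (6,1). Empty cells in order:
  (1,3): 1/2 same-type → satisfied — stop here.

(1,3)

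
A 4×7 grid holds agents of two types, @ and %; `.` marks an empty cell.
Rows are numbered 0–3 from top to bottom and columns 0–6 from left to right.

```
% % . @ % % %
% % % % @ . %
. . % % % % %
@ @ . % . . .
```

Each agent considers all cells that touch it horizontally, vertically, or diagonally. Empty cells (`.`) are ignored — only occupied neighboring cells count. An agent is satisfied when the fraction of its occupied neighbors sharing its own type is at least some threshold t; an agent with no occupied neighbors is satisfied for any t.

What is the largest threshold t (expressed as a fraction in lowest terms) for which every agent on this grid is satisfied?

(0,0)% 3/3
(0,1)% 4/4
(0,3)@ 1/4
(0,4)% 2/4
(0,5)% 3/4
(0,6)% 2/2
(1,0)% 3/3
(1,1)% 5/5
(1,2)% 5/6
(1,3)% 5/7
(1,4)@ 1/7
(1,6)% 4/4
(2,2)% 5/6
(2,3)% 5/6
(2,4)% 4/5
(2,5)% 3/4
(2,6)% 2/2
(3,0)@ 1/1
(3,1)@ 1/2
(3,3)% 3/3
The smallest same-type fraction is 1/7 at (1,4), which reduces to 1/7. Any threshold above that leaves this agent unsatisfied.

1/7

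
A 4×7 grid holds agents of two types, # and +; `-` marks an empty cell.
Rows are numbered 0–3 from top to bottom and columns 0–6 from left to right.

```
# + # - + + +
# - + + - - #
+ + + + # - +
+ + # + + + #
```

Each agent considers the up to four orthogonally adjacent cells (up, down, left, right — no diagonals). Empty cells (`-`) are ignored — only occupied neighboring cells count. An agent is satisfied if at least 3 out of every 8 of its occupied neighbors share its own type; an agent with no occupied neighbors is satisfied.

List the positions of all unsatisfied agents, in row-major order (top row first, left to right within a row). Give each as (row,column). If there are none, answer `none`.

(0,1), (0,2), (1,6), (2,4), (2,6), (3,2), (3,6)

(0,0)# 1/2 satisfied
(0,1)+ 0/2 not
(0,2)# 0/2 not
(0,4)+ 1/1 satisfied
(0,5)+ 2/2 satisfied
(0,6)+ 1/2 satisfied
(1,0)# 1/2 satisfied
(1,2)+ 2/3 satisfied
(1,3)+ 2/2 satisfied
(1,6)# 0/2 not
(2,0)+ 2/3 satisfied
(2,1)+ 3/3 satisfied
(2,2)+ 3/4 satisfied
(2,3)+ 3/4 satisfied
(2,4)# 0/2 not
(2,6)+ 0/2 not
(3,0)+ 2/2 satisfied
(3,1)+ 2/3 satisfied
(3,2)# 0/3 not
(3,3)+ 2/3 satisfied
(3,4)+ 2/3 satisfied
(3,5)+ 1/2 satisfied
(3,6)# 0/2 not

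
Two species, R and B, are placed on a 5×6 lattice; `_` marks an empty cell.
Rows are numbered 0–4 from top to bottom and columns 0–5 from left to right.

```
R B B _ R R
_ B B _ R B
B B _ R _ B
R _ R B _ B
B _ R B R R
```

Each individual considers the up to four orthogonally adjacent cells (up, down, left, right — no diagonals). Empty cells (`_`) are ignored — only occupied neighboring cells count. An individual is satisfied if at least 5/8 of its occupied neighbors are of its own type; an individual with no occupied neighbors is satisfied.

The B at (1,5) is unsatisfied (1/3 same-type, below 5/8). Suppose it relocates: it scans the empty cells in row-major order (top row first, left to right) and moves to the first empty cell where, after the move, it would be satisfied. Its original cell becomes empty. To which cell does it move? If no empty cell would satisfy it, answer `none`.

(1,0)

Vacating (1,5). Empty cells in order:
  (0,3): 1/2 same-type → still unsatisfied.
  (1,0): 2/3 same-type → satisfied — stop here.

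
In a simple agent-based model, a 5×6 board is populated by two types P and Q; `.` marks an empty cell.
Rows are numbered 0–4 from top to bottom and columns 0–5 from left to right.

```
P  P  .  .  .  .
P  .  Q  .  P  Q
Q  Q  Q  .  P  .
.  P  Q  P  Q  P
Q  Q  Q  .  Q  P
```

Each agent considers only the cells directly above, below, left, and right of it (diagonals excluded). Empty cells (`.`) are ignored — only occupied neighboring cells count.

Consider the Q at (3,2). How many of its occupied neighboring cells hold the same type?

2

Occupied neighbors of (3,2): (2,2)=Q, (4,2)=Q, (3,1)=P, (3,3)=P.
Same type (Q): 2 of 4.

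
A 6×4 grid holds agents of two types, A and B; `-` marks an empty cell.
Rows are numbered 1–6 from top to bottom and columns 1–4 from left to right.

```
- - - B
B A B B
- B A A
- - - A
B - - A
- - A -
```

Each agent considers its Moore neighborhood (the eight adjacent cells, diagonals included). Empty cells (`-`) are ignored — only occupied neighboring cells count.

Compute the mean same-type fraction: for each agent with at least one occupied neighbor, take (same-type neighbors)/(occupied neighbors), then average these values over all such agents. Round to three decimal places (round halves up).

Row 1: (1,4)B 2/2
Row 2: (2,1)B 1/2 · (2,2)A 1/4 · (2,3)B 3/6 · (2,4)B 2/4
Row 3: (3,2)B 2/4 · (3,3)A 3/6 · (3,4)A 2/4
Row 4: (4,4)A 3/3
Row 5: (5,1)B — no occupied neighbors · (5,4)A 2/2
Row 6: (6,3)A 1/1
Sum over 11 agents: 2/2 + 1/2 + 1/4 + 3/6 + 2/4 + 2/4 + 3/6 + 2/4 + 3/3 + 2/2 + 1/1 = 29/4; mean = 29/4 ÷ 11 = 29/44 = 0.659090… → 0.659.

0.659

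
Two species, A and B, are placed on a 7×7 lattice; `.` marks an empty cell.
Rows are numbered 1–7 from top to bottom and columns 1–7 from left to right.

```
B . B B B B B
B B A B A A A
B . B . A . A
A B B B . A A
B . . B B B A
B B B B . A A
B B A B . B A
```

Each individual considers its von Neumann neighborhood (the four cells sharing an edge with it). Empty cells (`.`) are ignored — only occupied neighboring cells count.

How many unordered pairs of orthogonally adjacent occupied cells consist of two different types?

Scan each occupied cell's neighbors to the right and below so each pair is counted once.
From row 1: 4 unlike of 10 pairs (running 4/10).
From row 2: 4 unlike of 10 pairs (running 8/20).
From row 3: 1 unlike of 3 pairs (running 9/23).
From row 4: 3 unlike of 8 pairs (running 12/31).
From row 5: 2 unlike of 7 pairs (running 14/38).
From row 6: 2 unlike of 10 pairs (running 16/48).
From row 7: 3 unlike of 4 pairs (running 19/52).
Total adjacent occupied pairs: 52; unlike-type pairs: 19.

19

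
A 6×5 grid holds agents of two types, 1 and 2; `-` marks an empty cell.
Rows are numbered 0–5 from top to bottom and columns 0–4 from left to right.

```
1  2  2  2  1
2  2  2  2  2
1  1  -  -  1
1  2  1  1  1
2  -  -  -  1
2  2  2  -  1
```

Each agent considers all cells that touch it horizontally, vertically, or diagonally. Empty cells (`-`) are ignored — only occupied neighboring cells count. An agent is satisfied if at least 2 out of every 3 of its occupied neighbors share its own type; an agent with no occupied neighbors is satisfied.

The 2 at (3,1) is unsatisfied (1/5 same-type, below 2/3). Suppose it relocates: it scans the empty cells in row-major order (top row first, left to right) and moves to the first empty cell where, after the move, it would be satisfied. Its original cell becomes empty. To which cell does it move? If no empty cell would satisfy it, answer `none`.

(4,1)

Vacating (3,1). Empty cells in order:
  (2,2): 3/6 same-type → still unsatisfied.
  (2,3): 3/7 same-type → still unsatisfied.
  (4,1): 4/6 same-type → satisfied — stop here.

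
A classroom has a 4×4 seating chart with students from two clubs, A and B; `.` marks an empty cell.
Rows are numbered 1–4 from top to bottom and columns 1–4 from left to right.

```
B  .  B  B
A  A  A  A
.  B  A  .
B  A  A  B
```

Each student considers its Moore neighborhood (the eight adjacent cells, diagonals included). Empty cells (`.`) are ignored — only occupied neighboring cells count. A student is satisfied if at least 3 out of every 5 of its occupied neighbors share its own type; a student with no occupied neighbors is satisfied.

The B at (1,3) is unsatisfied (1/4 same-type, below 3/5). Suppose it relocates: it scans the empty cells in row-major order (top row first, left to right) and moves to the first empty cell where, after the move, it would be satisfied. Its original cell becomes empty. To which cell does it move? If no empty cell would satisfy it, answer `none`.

Vacating (1,3). Empty cells in order:
  (1,2): 1/4 same-type → still unsatisfied.
  (3,1): 2/5 same-type → still unsatisfied.
  (3,4): 1/5 same-type → still unsatisfied.

none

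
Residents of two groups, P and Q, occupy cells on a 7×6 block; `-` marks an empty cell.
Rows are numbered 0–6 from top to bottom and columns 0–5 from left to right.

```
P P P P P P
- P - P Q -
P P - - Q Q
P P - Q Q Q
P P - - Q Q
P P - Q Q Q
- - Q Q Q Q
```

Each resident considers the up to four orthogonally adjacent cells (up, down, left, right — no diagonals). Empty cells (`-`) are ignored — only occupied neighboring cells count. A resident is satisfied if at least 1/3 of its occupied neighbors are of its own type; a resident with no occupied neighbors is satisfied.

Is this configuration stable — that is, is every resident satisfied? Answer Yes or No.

Yes

(0,0)P 1/1 satisfied
(0,1)P 3/3 satisfied
(0,2)P 2/2 satisfied
(0,3)P 3/3 satisfied
(0,4)P 2/3 satisfied
(0,5)P 1/1 satisfied
(1,1)P 2/2 satisfied
(1,3)P 1/2 satisfied
(1,4)Q 1/3 satisfied
(2,0)P 2/2 satisfied
(2,1)P 3/3 satisfied
(2,4)Q 3/3 satisfied
(2,5)Q 2/2 satisfied
(3,0)P 3/3 satisfied
(3,1)P 3/3 satisfied
(3,3)Q 1/1 satisfied
(3,4)Q 4/4 satisfied
(3,5)Q 3/3 satisfied
(4,0)P 3/3 satisfied
(4,1)P 3/3 satisfied
(4,4)Q 3/3 satisfied
(4,5)Q 3/3 satisfied
(5,0)P 2/2 satisfied
(5,1)P 2/2 satisfied
(5,3)Q 2/2 satisfied
(5,4)Q 4/4 satisfied
(5,5)Q 3/3 satisfied
(6,2)Q 1/1 satisfied
(6,3)Q 3/3 satisfied
(6,4)Q 3/3 satisfied
(6,5)Q 2/2 satisfied
All meet the threshold, so the configuration is stable.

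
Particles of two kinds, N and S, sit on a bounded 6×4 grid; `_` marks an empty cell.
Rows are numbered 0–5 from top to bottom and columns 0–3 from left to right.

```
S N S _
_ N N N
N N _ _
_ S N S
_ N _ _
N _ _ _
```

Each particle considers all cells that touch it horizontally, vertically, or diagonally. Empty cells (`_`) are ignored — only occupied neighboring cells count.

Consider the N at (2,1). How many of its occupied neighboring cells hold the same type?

4

Occupied neighbors of (2,1): (1,1)=N, (1,2)=N, (2,0)=N, (3,1)=S, (3,2)=N.
Same type (N): 4 of 5.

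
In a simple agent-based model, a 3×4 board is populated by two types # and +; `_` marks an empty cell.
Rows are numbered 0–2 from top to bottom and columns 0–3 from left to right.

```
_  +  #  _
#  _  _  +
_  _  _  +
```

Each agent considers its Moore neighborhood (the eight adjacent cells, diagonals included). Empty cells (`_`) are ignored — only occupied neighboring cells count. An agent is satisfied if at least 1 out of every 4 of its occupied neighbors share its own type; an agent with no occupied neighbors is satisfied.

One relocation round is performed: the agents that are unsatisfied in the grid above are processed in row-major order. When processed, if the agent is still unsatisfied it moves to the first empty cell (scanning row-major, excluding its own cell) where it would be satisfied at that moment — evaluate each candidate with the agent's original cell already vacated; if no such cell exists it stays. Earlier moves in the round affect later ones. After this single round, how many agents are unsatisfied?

0

Initially unsatisfied (in order): (0,1), (0,2), (1,0).
  (0,1) → (0,3).
  (0,2) → (0,0).
  (1,0): now satisfied by earlier moves; stays.
Resulting grid:
# _ _ +
# _ _ +
_ _ _ +
All satisfied now.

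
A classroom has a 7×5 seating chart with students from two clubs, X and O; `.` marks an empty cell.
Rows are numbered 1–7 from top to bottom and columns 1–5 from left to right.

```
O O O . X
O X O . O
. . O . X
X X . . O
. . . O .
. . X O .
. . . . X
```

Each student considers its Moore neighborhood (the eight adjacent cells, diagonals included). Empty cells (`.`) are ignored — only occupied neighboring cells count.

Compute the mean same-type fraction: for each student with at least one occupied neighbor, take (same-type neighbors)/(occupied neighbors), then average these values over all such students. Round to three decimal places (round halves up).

0.405

Row 1: (1,1)O 2/3 · (1,2)O 4/5 · (1,3)O 2/3 · (1,5)X 0/1
Row 2: (2,1)O 2/3 · (2,2)X 0/6 · (2,3)O 3/4 · (2,5)O 0/2
Row 3: (3,3)O 1/3 · (3,5)X 0/2
Row 4: (4,1)X 1/1 · (4,2)X 1/2 · (4,5)O 1/2
Row 5: (5,4)O 2/3
Row 6: (6,3)X 0/2 · (6,4)O 1/3
Row 7: (7,5)X 0/1
Sum over 17 students: 2/3 + 4/5 + 2/3 + 0/1 + 2/3 + 0/6 + 3/4 + 0/2 + 1/3 + 0/2 + 1/1 + 1/2 + 1/2 + 2/3 + 0/2 + 1/3 + 0/1 = 413/60; mean = 413/60 ÷ 17 = 413/1020 = 0.404901… → 0.405.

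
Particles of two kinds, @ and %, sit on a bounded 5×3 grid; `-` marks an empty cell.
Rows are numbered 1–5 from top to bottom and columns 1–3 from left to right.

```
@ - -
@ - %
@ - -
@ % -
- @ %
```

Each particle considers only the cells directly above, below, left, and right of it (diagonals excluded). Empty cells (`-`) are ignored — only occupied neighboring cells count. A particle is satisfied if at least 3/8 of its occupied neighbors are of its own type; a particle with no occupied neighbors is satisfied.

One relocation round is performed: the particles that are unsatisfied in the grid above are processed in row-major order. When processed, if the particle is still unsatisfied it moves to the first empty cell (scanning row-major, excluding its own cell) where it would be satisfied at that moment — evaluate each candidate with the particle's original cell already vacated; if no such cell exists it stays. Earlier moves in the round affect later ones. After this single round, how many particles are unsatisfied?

0

Initially unsatisfied (in order): (4,2), (5,2), (5,3).
  (4,2) → (1,3).
  (5,2) → (1,2).
  (5,3): now satisfied by earlier moves; stays.
Resulting grid:
@ @ %
@ - %
@ - -
@ - -
- - %
All satisfied now.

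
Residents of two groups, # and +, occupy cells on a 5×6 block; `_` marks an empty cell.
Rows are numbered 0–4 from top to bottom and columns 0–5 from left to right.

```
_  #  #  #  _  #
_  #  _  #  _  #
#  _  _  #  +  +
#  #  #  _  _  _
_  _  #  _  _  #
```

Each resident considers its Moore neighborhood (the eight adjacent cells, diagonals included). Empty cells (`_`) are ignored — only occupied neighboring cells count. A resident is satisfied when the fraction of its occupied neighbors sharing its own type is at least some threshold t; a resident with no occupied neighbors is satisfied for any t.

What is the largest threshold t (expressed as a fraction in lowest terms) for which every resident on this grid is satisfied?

Row 0: (0,1)# 2/2 · (0,2)# 4/4 · (0,3)# 2/2 · (0,5)# 1/1
Row 1: (1,1)# 3/3 · (1,3)# 3/4 · (1,5)# 1/3
Row 2: (2,0)# 3/3 · (2,3)# 2/3 · (2,4)+ 1/4 · (2,5)+ 1/2
Row 3: (3,0)# 2/2 · (3,1)# 4/4 · (3,2)# 3/3
Row 4: (4,2)# 2/2 · (4,5)# — no occupied neighbors
The smallest same-type fraction is 1/4 at (2,4), which reduces to 1/4. Any threshold above that leaves this resident unsatisfied.

1/4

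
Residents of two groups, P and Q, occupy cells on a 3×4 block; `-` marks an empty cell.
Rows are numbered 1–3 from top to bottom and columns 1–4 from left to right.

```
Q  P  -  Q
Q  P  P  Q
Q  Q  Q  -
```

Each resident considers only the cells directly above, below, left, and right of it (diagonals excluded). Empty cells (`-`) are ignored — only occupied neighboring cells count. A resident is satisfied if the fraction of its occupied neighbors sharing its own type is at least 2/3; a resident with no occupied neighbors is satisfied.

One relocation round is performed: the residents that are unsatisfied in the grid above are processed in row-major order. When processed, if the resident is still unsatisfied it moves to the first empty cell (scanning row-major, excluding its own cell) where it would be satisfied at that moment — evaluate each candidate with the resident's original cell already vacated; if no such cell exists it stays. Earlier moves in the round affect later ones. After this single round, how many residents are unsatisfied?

2

Initially unsatisfied (in order): (1,1), (1,2), (2,2), (2,3), (2,4), (3,3).
  (1,1) → (3,4).
  (1,2): now satisfied by earlier moves; stays.
  (2,2) → (1,3).
  (2,3): no empty cell satisfies it; stays.
  (2,4): now satisfied by earlier moves; stays.
  (3,3): now satisfied by earlier moves; stays.
Resulting grid:
- P P Q
Q - P Q
Q Q Q Q
Unsatisfied now: (1,4), (2,3).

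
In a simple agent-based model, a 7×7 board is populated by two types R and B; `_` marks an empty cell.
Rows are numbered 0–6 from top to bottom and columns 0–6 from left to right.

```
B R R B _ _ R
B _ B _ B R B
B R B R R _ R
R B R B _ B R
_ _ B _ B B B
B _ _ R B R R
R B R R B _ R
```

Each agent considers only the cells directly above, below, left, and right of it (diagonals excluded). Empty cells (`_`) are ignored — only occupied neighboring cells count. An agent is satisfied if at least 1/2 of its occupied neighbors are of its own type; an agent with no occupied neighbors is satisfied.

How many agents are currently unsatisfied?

Row 0: (0,0)B 1/2 ok · (0,1)R 1/2 ok · (0,2)R 1/3 unhappy · (0,3)B 0/1 unhappy · (0,6)R 0/1 unhappy
Row 1: (1,0)B 2/2 ok · (1,2)B 1/2 ok · (1,4)B 0/2 unhappy · (1,5)R 0/2 unhappy · (1,6)B 0/3 unhappy
Row 2: (2,0)B 1/3 unhappy · (2,1)R 0/3 unhappy · (2,2)B 1/4 unhappy · (2,3)R 1/3 unhappy · (2,4)R 1/2 ok · (2,6)R 1/2 ok
Row 3: (3,0)R 0/2 unhappy · (3,1)B 0/3 unhappy · (3,2)R 0/4 unhappy · (3,3)B 0/2 unhappy · (3,5)B 1/2 ok · (3,6)R 1/3 unhappy
Row 4: (4,2)B 0/1 unhappy · (4,4)B 2/2 ok · (4,5)B 3/4 ok · (4,6)B 1/3 unhappy
Row 5: (5,0)B 0/1 unhappy · (5,3)R 1/2 ok · (5,4)B 2/4 ok · (5,5)R 1/3 unhappy · (5,6)R 2/3 ok
Row 6: (6,0)R 0/2 unhappy · (6,1)B 0/2 unhappy · (6,2)R 1/2 ok · (6,3)R 2/3 ok · (6,4)B 1/2 ok · (6,6)R 1/1 ok
Unsatisfied: (0,2), (0,3), (0,6), (1,4), (1,5), (1,6), (2,0), (2,1), (2,2), (2,3), (3,0), (3,1), (3,2), (3,3), (3,6), (4,2), (4,6), (5,0), (5,5), (6,0), (6,1) — 21 in total.

21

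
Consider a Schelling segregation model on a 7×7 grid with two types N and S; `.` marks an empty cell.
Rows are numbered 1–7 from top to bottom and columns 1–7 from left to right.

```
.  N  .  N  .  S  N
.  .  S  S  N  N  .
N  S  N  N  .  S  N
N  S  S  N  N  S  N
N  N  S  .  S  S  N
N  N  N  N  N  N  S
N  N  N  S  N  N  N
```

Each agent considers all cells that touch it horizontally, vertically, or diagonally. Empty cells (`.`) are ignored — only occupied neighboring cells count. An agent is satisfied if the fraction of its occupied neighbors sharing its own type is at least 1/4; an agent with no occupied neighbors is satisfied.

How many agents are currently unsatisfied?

6

(1,2)N 0/1 not
(1,4)N 1/3 satisfied
(1,6)S 0/3 not
(1,7)N 1/2 satisfied
(2,3)S 2/6 satisfied
(2,4)S 1/5 not
(2,5)N 3/6 satisfied
(2,6)N 3/5 satisfied
(3,1)N 1/3 satisfied
(3,2)S 3/6 satisfied
(3,3)N 2/7 satisfied
(3,4)N 4/7 satisfied
(3,6)S 1/6 not
(3,7)N 2/4 satisfied
(4,1)N 3/5 satisfied
(4,2)S 3/8 satisfied
(4,3)S 3/7 satisfied
(4,4)N 3/6 satisfied
(4,5)N 2/6 satisfied
(4,6)S 3/7 satisfied
(4,7)N 2/5 satisfied
(5,1)N 4/5 satisfied
(5,2)N 5/8 satisfied
(5,3)S 2/7 satisfied
(5,5)S 2/7 satisfied
(5,6)S 3/8 satisfied
(5,7)N 2/5 satisfied
(6,1)N 5/5 satisfied
(6,2)N 7/8 satisfied
(6,3)N 5/7 satisfied
(6,4)N 4/7 satisfied
(6,5)N 4/7 satisfied
(6,6)N 5/8 satisfied
(6,7)S 1/5 not
(7,1)N 3/3 satisfied
(7,2)N 5/5 satisfied
(7,3)N 4/5 satisfied
(7,4)S 0/5 not
(7,5)N 4/5 satisfied
(7,6)N 4/5 satisfied
(7,7)N 2/3 satisfied
Unsatisfied: (1,2), (1,6), (2,4), (3,6), (6,7), (7,4) — 6 in total.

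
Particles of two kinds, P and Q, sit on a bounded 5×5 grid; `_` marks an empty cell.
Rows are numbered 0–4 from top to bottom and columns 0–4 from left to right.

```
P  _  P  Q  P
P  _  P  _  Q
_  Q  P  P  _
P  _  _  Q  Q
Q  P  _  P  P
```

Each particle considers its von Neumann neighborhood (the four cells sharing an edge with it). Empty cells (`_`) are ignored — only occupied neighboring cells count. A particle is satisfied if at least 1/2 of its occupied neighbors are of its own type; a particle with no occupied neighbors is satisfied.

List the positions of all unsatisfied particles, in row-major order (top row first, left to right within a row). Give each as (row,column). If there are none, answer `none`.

(0,3), (0,4), (1,4), (2,1), (3,0), (3,3), (4,0), (4,1)

(0,0)P 1/1 ✓
(0,2)P 1/2 ✓
(0,3)Q 0/2 ✗
(0,4)P 0/2 ✗
(1,0)P 1/1 ✓
(1,2)P 2/2 ✓
(1,4)Q 0/1 ✗
(2,1)Q 0/1 ✗
(2,2)P 2/3 ✓
(2,3)P 1/2 ✓
(3,0)P 0/1 ✗
(3,3)Q 1/3 ✗
(3,4)Q 1/2 ✓
(4,0)Q 0/2 ✗
(4,1)P 0/1 ✗
(4,3)P 1/2 ✓
(4,4)P 1/2 ✓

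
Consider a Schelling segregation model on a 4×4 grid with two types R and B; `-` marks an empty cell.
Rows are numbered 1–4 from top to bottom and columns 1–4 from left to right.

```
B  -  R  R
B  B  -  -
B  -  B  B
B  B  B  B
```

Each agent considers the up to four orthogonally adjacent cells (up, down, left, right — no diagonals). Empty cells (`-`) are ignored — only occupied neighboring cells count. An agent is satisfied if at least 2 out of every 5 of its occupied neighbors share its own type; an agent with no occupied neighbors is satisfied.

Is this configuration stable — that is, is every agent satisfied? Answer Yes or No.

Row 1: (1,1)B 1/1 ok · (1,3)R 1/1 ok · (1,4)R 1/1 ok
Row 2: (2,1)B 3/3 ok · (2,2)B 1/1 ok
Row 3: (3,1)B 2/2 ok · (3,3)B 2/2 ok · (3,4)B 2/2 ok
Row 4: (4,1)B 2/2 ok · (4,2)B 2/2 ok · (4,3)B 3/3 ok · (4,4)B 2/2 ok
All meet the threshold, so the configuration is stable.

Yes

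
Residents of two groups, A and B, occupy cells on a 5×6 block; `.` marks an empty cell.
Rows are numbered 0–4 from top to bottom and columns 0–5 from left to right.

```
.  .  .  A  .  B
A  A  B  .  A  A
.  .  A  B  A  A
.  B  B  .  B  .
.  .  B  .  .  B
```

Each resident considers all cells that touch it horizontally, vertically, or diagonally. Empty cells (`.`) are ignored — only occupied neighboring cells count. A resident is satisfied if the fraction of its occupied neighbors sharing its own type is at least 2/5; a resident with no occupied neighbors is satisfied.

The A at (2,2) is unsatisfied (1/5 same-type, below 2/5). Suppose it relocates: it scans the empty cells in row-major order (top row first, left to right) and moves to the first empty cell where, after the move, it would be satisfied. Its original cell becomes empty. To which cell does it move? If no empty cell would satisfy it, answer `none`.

Vacating (2,2). Empty cells in order:
  (0,0): 2/2 same-type → satisfied — stop here.

(0,0)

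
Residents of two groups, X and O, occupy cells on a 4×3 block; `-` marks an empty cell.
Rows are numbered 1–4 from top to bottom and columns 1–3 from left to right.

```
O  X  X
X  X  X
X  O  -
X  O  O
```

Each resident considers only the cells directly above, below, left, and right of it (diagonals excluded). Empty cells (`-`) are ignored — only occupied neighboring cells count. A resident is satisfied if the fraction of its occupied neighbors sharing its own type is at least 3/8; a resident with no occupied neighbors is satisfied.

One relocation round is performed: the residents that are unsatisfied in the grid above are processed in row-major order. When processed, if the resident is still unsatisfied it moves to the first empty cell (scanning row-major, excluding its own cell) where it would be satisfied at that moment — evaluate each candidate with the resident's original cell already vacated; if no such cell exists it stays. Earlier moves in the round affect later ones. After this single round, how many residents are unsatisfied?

0

Initially unsatisfied (in order): (1,1), (3,2).
  (1,1) → (3,3).
  (3,2): now satisfied by earlier moves; stays.
Resulting grid:
- X X
X X X
X O O
X O O
All satisfied now.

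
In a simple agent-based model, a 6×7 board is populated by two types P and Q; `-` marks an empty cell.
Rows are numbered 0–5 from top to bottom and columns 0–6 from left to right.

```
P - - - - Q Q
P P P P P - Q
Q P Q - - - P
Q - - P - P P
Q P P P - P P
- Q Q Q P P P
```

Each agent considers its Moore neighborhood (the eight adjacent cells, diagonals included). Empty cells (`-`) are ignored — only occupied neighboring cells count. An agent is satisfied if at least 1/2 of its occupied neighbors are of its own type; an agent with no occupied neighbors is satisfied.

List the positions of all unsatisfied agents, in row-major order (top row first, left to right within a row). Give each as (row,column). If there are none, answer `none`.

(2,0), (2,2), (4,1), (5,2), (5,3)

Row 0: (0,0)P 2/2 satisfied · (0,5)Q 2/3 satisfied · (0,6)Q 2/2 satisfied
Row 1: (1,0)P 3/4 satisfied · (1,1)P 4/6 satisfied · (1,2)P 3/4 satisfied · (1,3)P 2/3 satisfied · (1,4)P 1/2 satisfied · (1,6)Q 2/3 satisfied
Row 2: (2,0)Q 1/4 not · (2,1)P 3/6 satisfied · (2,2)Q 0/5 not · (2,6)P 2/3 satisfied
Row 3: (3,0)Q 2/4 satisfied · (3,3)P 2/3 satisfied · (3,5)P 4/4 satisfied · (3,6)P 4/4 satisfied
Row 4: (4,0)Q 2/3 satisfied · (4,1)P 1/5 not · (4,2)P 3/6 satisfied · (4,3)P 3/5 satisfied · (4,5)P 6/6 satisfied · (4,6)P 5/5 satisfied
Row 5: (5,1)Q 2/4 satisfied · (5,2)Q 2/5 not · (5,3)Q 1/4 not · (5,4)P 3/4 satisfied · (5,5)P 4/4 satisfied · (5,6)P 3/3 satisfied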